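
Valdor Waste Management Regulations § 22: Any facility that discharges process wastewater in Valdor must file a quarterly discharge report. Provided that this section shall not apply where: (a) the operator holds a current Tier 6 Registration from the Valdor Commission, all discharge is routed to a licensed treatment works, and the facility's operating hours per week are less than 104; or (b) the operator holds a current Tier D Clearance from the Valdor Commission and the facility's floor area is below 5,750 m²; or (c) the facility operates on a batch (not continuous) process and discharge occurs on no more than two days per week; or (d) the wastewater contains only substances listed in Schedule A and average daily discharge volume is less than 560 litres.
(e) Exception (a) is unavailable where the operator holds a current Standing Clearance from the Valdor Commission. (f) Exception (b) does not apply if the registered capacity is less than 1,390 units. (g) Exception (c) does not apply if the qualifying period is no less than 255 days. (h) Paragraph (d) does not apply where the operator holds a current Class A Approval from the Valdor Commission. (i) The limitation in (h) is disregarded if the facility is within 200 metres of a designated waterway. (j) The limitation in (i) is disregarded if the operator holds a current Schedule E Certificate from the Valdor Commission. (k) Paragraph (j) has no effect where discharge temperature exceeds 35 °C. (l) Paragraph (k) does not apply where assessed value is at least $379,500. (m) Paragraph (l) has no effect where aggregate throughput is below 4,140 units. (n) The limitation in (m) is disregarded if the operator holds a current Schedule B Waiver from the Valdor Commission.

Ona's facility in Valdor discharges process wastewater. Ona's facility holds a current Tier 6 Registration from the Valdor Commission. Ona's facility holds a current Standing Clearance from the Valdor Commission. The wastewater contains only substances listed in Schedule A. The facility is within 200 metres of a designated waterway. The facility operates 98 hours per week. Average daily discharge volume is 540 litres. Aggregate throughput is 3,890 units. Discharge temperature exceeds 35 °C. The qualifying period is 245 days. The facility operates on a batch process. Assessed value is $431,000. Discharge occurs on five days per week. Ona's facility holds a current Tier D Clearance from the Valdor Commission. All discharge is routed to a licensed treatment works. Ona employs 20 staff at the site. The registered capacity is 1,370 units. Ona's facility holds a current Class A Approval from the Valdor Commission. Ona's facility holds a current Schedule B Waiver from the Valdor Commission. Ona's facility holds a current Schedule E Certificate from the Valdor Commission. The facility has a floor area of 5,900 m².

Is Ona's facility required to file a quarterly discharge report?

Yes — Ona's facility must file a quarterly discharge report.

All of (a)'s requirements are met (a current Tier 6 Registration is held; discharge is routed to a licensed treatment works; the facility's operating hours per week are 98, less than the 104 limit). But: (e) applies — a current Standing Clearance is held. (a) is therefore removed.
Exception (b) does not apply: the facility's floor area is 5,900 m², not below 5,750 m².
Exception (c) requires that discharge occurs on no more than two days per week; but discharge occurs on five days per week, so (c) is unavailable.
Exception (d): the wastewater is Schedule-A-only; average daily discharge volume is 540 litres, less than the 560 litres limit — every condition holds. However, paragraphs (h)–(n) must be considered: (h) operates against (d): a current Class A Approval is held. (i) operates (the facility is within 200 m of a designated waterway), but is set aside by (j): (j) operates against (i): a current Schedule E Certificate is held. (k) would limit (j) — discharge temperature exceeds 35 °C — but (l) sets (k) aside: (l) applies — assessed value is $431,000, meeting the $379,500 threshold. (m) is triggered (aggregate throughput is 3,890 units, below the 4,140 units limit), but is displaced by (n): (n) operates against (m): a current Schedule B Waiver is held. Exception (d) does not apply.
No exception displaces § 22.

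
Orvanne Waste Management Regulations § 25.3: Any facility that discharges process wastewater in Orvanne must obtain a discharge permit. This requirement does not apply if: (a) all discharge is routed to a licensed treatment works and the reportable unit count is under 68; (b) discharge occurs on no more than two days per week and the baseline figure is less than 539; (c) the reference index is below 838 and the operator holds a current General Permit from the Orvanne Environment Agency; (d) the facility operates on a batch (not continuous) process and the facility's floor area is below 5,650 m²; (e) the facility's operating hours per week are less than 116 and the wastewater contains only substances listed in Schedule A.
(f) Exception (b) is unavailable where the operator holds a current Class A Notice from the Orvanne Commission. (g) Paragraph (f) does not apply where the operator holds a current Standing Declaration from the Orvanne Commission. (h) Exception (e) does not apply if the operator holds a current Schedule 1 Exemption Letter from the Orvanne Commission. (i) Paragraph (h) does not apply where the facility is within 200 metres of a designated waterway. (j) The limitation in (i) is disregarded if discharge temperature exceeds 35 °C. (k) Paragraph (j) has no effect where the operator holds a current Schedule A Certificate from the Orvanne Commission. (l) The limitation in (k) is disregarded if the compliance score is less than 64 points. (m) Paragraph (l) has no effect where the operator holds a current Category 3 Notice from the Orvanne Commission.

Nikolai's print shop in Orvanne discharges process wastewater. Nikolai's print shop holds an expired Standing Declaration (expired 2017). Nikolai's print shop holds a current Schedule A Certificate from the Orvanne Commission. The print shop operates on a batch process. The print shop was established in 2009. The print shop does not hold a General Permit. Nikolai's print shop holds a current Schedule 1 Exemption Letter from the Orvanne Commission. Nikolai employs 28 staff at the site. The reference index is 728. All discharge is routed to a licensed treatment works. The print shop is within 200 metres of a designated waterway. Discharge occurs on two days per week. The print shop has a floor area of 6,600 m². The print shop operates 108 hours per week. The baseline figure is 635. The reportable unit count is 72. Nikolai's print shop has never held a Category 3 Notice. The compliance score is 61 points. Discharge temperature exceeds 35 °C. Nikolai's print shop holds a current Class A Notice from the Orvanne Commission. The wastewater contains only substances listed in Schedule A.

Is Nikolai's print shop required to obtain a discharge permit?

Exception (a) fails — the reportable unit count is 72, not under 68.
Exception (b) does not apply: the baseline figure is 635, not less than 539.
Exception (c) fails — no General Permit is held.
Exception (d) requires that the facility's floor area is below 5,650 m²; but the facility's floor area is 6,600 m², not below 5,650 m², so (d) is unavailable.
Exception (e)'s conditions are all satisfied: the facility's operating hours per week are 108, less than the 116 limit; the wastewater is Schedule-A-only. But applying paragraphs (h)–(m): (h) operates against (e): a current Schedule 1 Exemption Letter is held. (i) applies (the print shop is within 200 m of a designated waterway), but is overridden by (j): (j) operates against (i): discharge temperature exceeds 35 °C. (k) would limit (j) — a current Schedule A Certificate is held — but (l) sets (k) aside: (l) operates — the compliance score is 61 points, less than the 64 points limit. (m) is not triggered (no current Category 3 Notice is held), so (l) stands. Exception (e) does not apply.
No exception displaces § 25.3.

Yes — Nikolai's print shop must obtain a discharge permit.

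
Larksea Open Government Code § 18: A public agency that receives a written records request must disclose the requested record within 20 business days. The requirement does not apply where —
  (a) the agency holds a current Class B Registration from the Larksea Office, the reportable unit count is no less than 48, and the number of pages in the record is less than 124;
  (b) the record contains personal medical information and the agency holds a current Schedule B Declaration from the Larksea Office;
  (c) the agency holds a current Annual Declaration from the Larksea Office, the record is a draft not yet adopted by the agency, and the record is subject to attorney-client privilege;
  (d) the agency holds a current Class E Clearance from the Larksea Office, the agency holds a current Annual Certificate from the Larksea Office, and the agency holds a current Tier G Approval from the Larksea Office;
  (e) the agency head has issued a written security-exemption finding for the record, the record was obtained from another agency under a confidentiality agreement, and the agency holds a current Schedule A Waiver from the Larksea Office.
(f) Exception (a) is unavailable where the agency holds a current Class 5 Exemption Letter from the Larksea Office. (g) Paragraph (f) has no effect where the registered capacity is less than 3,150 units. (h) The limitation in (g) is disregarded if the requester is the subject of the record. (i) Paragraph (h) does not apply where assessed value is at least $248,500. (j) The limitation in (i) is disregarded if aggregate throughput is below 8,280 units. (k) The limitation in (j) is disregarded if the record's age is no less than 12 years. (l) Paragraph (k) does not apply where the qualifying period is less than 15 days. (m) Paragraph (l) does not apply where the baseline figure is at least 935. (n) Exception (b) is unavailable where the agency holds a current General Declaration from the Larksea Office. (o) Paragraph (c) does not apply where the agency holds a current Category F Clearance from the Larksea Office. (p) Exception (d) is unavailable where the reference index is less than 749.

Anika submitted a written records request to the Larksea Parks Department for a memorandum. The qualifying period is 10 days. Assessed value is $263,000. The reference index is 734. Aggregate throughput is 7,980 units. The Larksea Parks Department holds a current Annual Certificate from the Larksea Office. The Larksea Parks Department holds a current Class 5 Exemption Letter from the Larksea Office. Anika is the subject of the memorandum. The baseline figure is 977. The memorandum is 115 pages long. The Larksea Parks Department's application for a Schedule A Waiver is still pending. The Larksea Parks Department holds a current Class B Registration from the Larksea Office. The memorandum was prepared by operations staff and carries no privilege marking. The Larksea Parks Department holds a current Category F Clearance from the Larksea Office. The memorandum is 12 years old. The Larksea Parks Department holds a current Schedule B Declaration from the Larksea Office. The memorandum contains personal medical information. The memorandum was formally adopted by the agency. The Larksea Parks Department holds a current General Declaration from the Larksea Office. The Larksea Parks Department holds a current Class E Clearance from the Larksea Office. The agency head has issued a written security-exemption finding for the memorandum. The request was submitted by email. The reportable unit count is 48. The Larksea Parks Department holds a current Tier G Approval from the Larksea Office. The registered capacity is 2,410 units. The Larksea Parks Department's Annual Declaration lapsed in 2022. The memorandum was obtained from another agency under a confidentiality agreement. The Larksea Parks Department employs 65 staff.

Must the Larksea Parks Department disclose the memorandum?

No — exception (a) applies; the Larksea Parks Department is not required to disclose the memorandum.

Exception (a) is satisfied on its face — a current Class B Registration is held; the reportable unit count is 48, meeting the 48 threshold; the number of pages in the record is 115, less than the 124 limit. Applying paragraphs (f)–(m): (f) is engaged (a current Class 5 Exemption Letter is held), but yields to (g): (g) operates against (f): the registered capacity is 2,410 units, less than the 3,150 units limit. (h) would limit (g) — Anika is the subject of the memorandum — but (i) sets (h) aside: (i) operates — assessed value is $263,000, meeting the $248,500 threshold. (j) would limit (i) — aggregate throughput is 7,980 units, below the 8,280 units limit — but (k) sets (j) aside: (k) operates against (j): the record's age is 12 years, meeting the 12 years threshold. (l) would limit (k) — the qualifying period is 10 days, less than the 15 days limit — but (m) sets (l) aside: (m) operates against (l): the baseline figure is 977, meeting the 935 threshold. Exception (a) stands.
Exception (b): the memorandum contains personal medical information; a current Schedule B Declaration is held — every condition holds. But applying paragraph (n): (n) operates — a current General Declaration is held. (b) is therefore removed.
Exception (c) requires that the agency holds a current Annual Declaration from the Larksea Office; but there is no Annual Declaration in force, so (c) is unavailable.
Exception (d) is satisfied on its face — a current Class E Clearance is held; a current Annual Certificate is held; a current Tier G Approval is held. However, paragraph (p) must be considered: (p) operates against (d): the reference index is 734, less than the 749 limit. So (d) is unavailable.
Exception (e) requires that the agency holds a current Schedule A Waiver from the Larksea Office; but there is no Schedule A Waiver in force, so (e) is unavailable.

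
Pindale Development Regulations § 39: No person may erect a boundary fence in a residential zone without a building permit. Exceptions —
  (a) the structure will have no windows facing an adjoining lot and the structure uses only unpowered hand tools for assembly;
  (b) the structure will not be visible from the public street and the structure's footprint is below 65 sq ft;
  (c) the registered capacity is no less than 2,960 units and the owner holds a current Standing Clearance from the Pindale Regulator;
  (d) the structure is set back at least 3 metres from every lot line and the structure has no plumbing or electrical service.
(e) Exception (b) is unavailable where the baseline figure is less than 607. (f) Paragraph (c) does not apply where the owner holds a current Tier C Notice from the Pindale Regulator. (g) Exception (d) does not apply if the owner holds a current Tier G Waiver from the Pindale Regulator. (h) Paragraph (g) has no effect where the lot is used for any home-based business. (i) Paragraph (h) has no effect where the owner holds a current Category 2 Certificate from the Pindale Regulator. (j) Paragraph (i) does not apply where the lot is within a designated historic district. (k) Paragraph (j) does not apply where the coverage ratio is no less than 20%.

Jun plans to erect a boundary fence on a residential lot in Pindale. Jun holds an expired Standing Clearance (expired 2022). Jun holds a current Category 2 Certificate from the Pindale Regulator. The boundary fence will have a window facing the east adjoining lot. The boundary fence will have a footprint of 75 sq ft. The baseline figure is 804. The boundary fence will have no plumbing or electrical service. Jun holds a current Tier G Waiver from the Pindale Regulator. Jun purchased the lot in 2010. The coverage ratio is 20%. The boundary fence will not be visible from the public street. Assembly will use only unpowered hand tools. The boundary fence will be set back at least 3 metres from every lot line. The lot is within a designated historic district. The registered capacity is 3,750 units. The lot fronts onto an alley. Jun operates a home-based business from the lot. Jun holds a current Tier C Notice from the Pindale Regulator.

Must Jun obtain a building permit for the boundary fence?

Yes — Jun must obtain a building permit.

Exception (a) requires that the structure will have no windows facing an adjoining lot; but a window faces an adjoining lot, so (a) is unavailable.
Exception (b) requires that the structure's footprint is below 65 sq ft; but the structure's footprint is 75 sq ft, not below 65 sq ft, so (b) is unavailable.
Exception (c) fails — no current Standing Clearance is held.
Exception (d)'s conditions are all satisfied: the setback is at least 3 m on every side; there is no plumbing or electrical service. But applying paragraphs (g)–(k): (g) operates against (d): a current Tier G Waiver is held. (h) is engaged (a home-based business operates on the lot), but is displaced by (i): (i) operates against (h): a current Category 2 Certificate is held. (j) is engaged (the lot is in a historic district), but is itself disapplied by (k): (k) is engaged — the coverage ratio is 20%, meeting the 20% threshold. Exception (d) does not apply.
No exception displaces § 39.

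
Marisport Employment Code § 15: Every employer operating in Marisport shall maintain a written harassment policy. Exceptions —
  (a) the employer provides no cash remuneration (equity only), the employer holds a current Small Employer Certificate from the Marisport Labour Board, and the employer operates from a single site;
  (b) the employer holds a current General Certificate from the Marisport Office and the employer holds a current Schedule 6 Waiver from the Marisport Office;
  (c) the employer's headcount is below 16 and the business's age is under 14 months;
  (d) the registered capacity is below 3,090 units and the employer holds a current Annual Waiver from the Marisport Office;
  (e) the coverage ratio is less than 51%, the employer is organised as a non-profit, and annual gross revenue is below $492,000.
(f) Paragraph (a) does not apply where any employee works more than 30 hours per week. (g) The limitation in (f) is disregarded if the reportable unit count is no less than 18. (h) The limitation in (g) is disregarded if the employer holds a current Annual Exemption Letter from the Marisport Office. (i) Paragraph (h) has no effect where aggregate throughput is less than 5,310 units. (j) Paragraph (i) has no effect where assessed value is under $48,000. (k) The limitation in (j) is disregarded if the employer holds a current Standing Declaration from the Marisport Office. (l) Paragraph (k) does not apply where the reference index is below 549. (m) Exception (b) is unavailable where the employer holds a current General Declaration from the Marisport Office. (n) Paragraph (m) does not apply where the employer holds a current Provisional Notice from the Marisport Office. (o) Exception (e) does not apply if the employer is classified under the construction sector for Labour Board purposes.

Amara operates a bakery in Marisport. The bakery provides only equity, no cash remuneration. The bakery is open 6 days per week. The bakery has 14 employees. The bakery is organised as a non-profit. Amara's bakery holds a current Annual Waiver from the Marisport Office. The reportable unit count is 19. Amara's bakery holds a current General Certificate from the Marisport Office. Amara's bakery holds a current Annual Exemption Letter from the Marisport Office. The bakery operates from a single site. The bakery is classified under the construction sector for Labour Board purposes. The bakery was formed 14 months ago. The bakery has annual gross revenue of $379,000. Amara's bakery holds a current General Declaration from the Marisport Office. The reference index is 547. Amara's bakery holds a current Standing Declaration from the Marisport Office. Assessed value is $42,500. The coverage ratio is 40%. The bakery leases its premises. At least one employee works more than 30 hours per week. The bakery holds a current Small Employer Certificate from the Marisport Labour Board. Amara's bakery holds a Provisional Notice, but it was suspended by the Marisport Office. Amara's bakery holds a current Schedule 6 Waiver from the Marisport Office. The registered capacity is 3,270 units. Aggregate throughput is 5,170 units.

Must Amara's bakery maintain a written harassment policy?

Exception (a): remuneration is equity-only; a current Small Employer Certificate is held; the employer operates from a single site — every condition holds. Turning to paragraphs (f)–(l): (f) operates against (a): at least one employee exceeds 30 hours/week. (g) would limit (f) — the reportable unit count is 19, meeting the 18 threshold — but (h) sets (g) aside: (h) is engaged — a current Annual Exemption Letter is held. (i) is engaged (aggregate throughput is 5,170 units, less than the 5,310 units limit), but is overridden by (j): (j) operates — assessed value is $42,500, under the $48,000 limit. (k) is triggered (a current Standing Declaration is held), but is set aside by (l): (l) is triggered — the reference index is 547, below the 549 limit. So (a) is unavailable.
All of (b)'s requirements are met (a current General Certificate is held; a current Schedule 6 Waiver is held). Turning to paragraphs (m)–(n): (m) applies — a current General Declaration is held. (n), which would lift (m), is not triggered — the Provisional Notice is not current. So (b) is unavailable.
Exception (c) fails — the business's age is 14 months, not under 14 months.
Exception (d) requires that the registered capacity is below 3,090 units; but the registered capacity is 3,270 units, not below 3,090 units, so (d) is unavailable.
Exception (e) is satisfied on its face — the coverage ratio is 40%, less than the 51% limit; the employer is a non-profit; annual gross revenue is $379,000, below the $492,000 limit. However, paragraph (o) must be considered: (o) operates against (e): the bakery is classified under the construction sector. (e) is therefore removed.
No exception displaces § 15.

Yes — Amara's bakery must maintain a written harassment policy.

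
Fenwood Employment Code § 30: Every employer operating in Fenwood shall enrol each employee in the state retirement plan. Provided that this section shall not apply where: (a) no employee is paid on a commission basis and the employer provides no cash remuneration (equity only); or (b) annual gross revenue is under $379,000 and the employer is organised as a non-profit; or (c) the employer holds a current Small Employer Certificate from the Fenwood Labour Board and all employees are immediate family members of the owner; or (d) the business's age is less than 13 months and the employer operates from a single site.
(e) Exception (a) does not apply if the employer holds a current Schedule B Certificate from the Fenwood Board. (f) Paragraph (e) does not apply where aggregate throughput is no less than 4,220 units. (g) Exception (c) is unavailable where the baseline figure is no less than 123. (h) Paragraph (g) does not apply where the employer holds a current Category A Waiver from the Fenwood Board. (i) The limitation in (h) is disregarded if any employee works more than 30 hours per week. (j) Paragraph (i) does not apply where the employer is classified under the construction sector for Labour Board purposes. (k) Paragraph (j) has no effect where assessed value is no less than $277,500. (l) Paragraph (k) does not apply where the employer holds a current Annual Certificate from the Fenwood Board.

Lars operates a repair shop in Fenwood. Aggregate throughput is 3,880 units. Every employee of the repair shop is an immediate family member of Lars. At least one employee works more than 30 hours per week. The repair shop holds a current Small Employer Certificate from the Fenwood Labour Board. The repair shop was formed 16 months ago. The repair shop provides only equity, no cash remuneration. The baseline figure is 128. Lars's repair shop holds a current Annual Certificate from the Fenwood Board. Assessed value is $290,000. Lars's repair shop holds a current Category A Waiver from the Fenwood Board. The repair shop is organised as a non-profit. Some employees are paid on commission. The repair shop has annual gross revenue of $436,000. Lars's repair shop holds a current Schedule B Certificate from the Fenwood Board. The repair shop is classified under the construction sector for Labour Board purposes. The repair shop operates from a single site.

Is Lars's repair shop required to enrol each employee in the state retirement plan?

No — exception (c) applies; Lars's repair shop is not required to enrol each employee in the state retirement plan.

Exception (a) fails — some employees are paid on commission.
Exception (b) requires that annual gross revenue is under $379,000; but annual gross revenue is $436,000, not under $379,000, so (b) is unavailable.
Exception (c): a current Small Employer Certificate is held; every employee is an immediate family member — every condition holds. Considering the limiting provisions: (g) would limit (c) — the baseline figure is 128, meeting the 123 threshold — but (h) sets (g) aside: (h) is triggered — a current Category A Waiver is held. (i) is engaged (at least one employee exceeds 30 hours/week), but is overridden by (j): (j) is triggered — the repair shop is classified under the construction sector. (k) would limit (j) — assessed value is $290,000, meeting the $277,500 threshold — but (l) sets (k) aside: (l) operates against (k): a current Annual Certificate is held. Exception (c) stands.
Exception (d) requires that the business's age is less than 13 months; but the business's age is 16 months, not less than 13 months, so (d) is unavailable.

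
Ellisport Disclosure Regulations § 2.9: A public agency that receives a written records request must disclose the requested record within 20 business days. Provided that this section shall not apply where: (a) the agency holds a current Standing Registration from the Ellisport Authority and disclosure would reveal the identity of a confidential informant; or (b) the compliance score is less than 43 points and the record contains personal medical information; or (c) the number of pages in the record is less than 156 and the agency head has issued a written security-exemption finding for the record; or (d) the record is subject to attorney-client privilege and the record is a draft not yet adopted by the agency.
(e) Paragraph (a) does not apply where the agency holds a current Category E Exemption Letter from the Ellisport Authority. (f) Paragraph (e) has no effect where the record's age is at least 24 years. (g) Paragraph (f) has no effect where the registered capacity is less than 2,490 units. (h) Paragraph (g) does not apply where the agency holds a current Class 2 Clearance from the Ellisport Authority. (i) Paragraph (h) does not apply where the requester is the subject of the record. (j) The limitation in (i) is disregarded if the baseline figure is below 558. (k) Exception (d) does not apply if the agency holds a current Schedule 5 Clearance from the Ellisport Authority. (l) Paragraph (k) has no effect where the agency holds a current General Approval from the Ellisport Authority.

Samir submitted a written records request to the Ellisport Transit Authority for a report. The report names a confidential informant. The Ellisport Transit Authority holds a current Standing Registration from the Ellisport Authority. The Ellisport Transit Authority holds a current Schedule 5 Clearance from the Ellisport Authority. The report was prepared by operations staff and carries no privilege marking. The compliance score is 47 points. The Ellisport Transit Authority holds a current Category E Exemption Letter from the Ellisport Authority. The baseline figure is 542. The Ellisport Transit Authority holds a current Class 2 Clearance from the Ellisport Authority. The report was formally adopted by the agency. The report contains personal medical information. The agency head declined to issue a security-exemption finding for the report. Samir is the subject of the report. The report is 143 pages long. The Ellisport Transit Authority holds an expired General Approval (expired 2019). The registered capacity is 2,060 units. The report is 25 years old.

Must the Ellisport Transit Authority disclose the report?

No — exception (a) applies; the Ellisport Transit Authority is not required to disclose the report.

Exception (a)'s conditions are all satisfied: a current Standing Registration is held; the report names a confidential informant. As to paragraphs (e)–(j): (e) would limit (a) — a current Category E Exemption Letter is held — but (f) sets (e) aside: (f) is triggered — the record's age is 25 years, meeting the 24 years threshold. (g) applies (the registered capacity is 2,060 units, less than the 2,490 units limit), but yields to (h): (h) operates against (g): a current Class 2 Clearance is held. (i) operates (Samir is the subject of the report), but is set aside by (j): (j) operates against (i): the baseline figure is 542, below the 558 limit. So (a) applies.
Exception (b) does not apply: the compliance score is 47 points, not less than 43 points.
Exception (c) requires that the agency head has issued a written security-exemption finding for the record; but the agency head declined to issue a security-exemption finding, so (c) is unavailable.
Exception (d) does not apply: the report carries no privilege marking.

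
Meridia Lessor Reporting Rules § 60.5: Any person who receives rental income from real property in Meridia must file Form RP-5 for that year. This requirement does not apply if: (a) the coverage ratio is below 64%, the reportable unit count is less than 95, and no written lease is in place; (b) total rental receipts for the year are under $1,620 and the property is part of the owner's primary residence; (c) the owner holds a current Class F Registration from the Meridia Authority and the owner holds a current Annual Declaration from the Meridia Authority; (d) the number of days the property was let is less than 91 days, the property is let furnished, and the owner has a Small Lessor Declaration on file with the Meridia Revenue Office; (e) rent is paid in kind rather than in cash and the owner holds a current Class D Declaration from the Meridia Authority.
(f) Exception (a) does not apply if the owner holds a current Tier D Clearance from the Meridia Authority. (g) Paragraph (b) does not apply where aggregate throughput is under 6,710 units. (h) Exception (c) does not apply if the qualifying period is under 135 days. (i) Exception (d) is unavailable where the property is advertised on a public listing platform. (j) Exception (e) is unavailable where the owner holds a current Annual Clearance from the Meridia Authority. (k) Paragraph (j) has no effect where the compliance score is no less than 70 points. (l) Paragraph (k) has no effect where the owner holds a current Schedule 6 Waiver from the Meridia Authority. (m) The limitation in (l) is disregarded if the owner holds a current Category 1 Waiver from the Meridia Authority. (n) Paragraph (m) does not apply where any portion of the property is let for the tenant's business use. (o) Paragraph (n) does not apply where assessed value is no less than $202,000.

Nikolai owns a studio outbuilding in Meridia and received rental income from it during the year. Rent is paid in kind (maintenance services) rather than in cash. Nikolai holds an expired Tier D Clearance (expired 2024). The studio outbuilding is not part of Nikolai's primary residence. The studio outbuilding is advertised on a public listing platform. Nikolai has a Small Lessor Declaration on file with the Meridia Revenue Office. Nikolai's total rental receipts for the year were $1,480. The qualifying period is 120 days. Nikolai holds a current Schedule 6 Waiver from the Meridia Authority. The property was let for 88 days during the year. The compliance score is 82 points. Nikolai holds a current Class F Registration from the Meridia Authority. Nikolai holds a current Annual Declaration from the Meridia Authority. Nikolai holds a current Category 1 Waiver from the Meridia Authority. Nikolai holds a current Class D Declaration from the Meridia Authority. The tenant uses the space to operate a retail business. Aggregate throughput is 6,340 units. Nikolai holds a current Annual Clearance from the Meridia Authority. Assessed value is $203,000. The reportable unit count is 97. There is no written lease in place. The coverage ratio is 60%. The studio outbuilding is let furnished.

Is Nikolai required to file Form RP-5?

No — exception (e) applies; Nikolai is not required to file Form RP-5.

Exception (a) fails — the reportable unit count is 97, not less than 95.
Exception (b) fails — the studio outbuilding is not part of the primary residence.
All of (c)'s requirements are met (a current Class F Registration is held; a current Annual Declaration is held). But: (h) operates against (c): the qualifying period is 120 days, under the 135 days limit. Exception (c) does not apply.
Exception (d): the number of days the property was let is 88 days, less than the 91 days limit; the property is let furnished; a Small Lessor Declaration is on file — every condition holds. Turning to paragraph (i): (i) operates against (d): the property is publicly advertised. So (d) is unavailable.
Exception (e) is satisfied on its face — rent is paid in kind; a current Class D Declaration is held. Under paragraphs (j)–(o): (j) operates (a current Annual Clearance is held), but is displaced by (k): (k) operates — the compliance score is 82 points, meeting the 70 points threshold. (l) operates (a current Schedule 6 Waiver is held), but yields to (m): (m) operates against (l): a current Category 1 Waiver is held. (n) would limit (m) — the space is let for business use — but (o) sets (n) aside: (o) operates — assessed value is $203,000, meeting the $202,000 threshold. Exception (e) stands.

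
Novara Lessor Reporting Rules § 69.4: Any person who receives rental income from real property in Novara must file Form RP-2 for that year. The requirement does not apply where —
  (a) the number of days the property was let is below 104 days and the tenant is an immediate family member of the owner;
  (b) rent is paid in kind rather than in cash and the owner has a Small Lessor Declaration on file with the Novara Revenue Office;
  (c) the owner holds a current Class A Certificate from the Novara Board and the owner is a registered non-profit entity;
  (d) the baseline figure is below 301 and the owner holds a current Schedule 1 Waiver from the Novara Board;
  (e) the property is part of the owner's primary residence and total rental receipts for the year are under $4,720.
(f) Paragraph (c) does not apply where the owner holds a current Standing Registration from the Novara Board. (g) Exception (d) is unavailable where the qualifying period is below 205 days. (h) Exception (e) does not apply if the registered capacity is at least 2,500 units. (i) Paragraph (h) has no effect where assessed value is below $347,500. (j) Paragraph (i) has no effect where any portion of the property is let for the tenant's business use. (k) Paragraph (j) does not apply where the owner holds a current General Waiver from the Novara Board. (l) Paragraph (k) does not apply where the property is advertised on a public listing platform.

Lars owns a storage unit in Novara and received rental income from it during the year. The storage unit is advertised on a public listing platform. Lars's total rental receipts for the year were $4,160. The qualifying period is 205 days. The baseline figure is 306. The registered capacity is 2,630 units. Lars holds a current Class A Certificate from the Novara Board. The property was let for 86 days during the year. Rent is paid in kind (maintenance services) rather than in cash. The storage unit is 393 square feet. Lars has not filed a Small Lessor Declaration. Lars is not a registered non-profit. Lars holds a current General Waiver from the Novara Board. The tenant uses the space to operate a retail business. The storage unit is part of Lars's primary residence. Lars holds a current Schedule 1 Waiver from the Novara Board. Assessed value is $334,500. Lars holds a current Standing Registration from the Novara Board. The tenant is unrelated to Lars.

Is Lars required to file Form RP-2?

Exception (a) does not apply: the tenant is unrelated to the owner.
Exception (b) fails — no Small Lessor Declaration is on file.
Exception (c) fails — Lars is not a registered non-profit.
Exception (d) requires that the baseline figure is below 301; but the baseline figure is 306, not below 301, so (d) is unavailable.
All of (e)'s requirements are met (the storage unit is part of the primary residence; total rental receipts for the year are $4,160, under the $4,720 limit). However, paragraphs (h)–(l) must be considered: (h) applies — the registered capacity is 2,630 units, meeting the 2,500 units threshold. (i) would limit (h) — assessed value is $334,500, below the $347,500 limit — but (j) sets (i) aside: (j) applies — the space is let for business use. (k) would limit (j) — a current General Waiver is held — but (l) sets (k) aside: (l) is engaged — the property is publicly advertised. Exception (e) does not apply.
No exception applies. The general rule governs.

Yes — Lars must file Form RP-2.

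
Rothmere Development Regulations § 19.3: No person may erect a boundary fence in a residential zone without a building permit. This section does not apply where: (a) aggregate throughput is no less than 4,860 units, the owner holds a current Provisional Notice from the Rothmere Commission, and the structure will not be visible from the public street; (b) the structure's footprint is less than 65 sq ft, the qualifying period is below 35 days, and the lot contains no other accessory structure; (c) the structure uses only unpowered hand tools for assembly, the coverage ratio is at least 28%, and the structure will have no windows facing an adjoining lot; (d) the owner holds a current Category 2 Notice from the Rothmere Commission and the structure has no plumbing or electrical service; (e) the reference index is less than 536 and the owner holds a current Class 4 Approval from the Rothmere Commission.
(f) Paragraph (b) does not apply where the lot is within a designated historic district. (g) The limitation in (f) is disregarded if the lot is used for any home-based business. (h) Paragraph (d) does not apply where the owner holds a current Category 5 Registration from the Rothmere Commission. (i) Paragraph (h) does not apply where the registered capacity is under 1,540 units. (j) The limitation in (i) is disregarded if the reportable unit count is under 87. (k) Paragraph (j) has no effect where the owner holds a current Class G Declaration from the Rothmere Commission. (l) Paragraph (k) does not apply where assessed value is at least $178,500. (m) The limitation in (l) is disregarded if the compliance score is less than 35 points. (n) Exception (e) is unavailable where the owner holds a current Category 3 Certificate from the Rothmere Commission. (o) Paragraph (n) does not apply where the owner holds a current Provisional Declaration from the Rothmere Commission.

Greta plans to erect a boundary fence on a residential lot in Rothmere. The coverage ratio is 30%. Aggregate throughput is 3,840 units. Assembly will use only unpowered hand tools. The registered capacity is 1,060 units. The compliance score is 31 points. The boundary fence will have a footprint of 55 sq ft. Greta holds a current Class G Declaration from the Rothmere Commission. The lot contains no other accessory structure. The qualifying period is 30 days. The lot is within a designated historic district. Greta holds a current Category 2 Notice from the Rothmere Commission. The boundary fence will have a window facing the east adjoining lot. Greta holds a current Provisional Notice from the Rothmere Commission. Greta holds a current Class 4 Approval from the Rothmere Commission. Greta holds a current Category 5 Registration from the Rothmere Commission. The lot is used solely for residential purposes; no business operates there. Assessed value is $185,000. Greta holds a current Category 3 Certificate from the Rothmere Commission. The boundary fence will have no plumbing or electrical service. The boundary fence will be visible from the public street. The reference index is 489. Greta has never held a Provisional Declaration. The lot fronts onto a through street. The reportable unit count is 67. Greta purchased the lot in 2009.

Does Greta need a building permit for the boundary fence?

Exception (a) fails — aggregate throughput is 3,840 units, short of 4,860 units.
All of (b)'s requirements are met (the structure's footprint is 55 sq ft, less than the 65 sq ft limit; the qualifying period is 30 days, below the 35 days limit; the lot has no other accessory structure). But applying paragraphs (f)–(g): (f) applies — the lot is in a historic district. (g) does not operate here (the lot is solely residential), so (f) stands. (b) is therefore removed.
Exception (c) requires that the structure will have no windows facing an adjoining lot; but a window faces an adjoining lot, so (c) is unavailable.
All of (d)'s requirements are met (a current Category 2 Notice is held; there is no plumbing or electrical service). Under paragraphs (h)–(m): (h) would limit (d) — a current Category 5 Registration is held — but (i) sets (h) aside: (i) operates against (h): the registered capacity is 1,060 units, under the 1,540 units limit. (j) applies (the reportable unit count is 67, under the 87 limit), but is displaced by (k): (k) is engaged — a current Class G Declaration is held. (l) would limit (k) — assessed value is $185,000, meeting the $178,500 threshold — but (m) sets (l) aside: (m) is engaged — the compliance score is 31 points, less than the 35 points limit. So (d) applies.
Exception (e): the reference index is 489, less than the 536 limit; a current Class 4 Approval is held — every condition holds. However, paragraphs (n)–(o) must be considered: (n) operates against (e): a current Category 3 Certificate is held. (o) does not operate here (the Provisional Declaration is not current), so (n) stands. (e) is therefore removed.

No — exception (d) applies; Greta does not need a building permit.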